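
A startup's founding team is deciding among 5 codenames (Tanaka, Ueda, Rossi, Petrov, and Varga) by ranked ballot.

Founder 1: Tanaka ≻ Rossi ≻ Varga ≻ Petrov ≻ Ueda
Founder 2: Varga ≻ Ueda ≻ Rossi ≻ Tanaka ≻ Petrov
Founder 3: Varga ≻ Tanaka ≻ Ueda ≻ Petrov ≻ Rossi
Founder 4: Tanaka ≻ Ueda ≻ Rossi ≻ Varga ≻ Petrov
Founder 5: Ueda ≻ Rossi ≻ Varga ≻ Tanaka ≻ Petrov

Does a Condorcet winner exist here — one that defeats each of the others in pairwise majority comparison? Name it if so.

None — there is no Condorcet winner

Head-to-head results (5 voters total):
Tanaka vs Ueda: Tanaka wins 3–2.
Tanaka vs Rossi: Tanaka wins 3–2.
Tanaka vs Petrov: Tanaka wins 5–0.
Tanaka vs Varga: Varga wins 3–2.
Ueda vs Rossi: Ueda wins 4–1.
Ueda vs Petrov: Ueda wins 4–1.
Ueda vs Varga: Varga wins 3–2.
Rossi vs Petrov: Rossi wins 4–1.
Rossi vs Varga: Rossi wins 3–2.
Petrov vs Varga: Varga wins 5–0.
No candidate beats all others: Tanaka beats Rossi beats Varga beats Tanaka, a majority cycle.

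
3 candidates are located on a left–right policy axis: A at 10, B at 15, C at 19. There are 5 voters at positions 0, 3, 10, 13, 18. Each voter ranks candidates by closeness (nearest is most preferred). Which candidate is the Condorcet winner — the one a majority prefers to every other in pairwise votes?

A

With single-peaked preferences on a line, the Condorcet winner is the candidate closest to the median voter.
The median voter (position 10) is closest to A at 10.
Check: A vs B — voters closer to A: 3 of 5.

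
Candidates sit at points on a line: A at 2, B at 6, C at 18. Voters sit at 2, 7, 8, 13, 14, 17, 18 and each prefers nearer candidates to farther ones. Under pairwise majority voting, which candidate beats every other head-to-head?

With single-peaked preferences on a line, the Condorcet winner is the candidate closest to the median voter.
The median voter (position 13) is closest to C at 18.
Check: C vs B — voters closer to C: 4 of 7.

C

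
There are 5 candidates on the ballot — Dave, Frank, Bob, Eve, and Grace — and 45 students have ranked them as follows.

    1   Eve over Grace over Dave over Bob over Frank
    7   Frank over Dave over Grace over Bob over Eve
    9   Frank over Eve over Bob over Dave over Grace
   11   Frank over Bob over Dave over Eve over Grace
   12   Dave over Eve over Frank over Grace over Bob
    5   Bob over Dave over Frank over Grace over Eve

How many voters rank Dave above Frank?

Ballots ranking Dave above Frank: 1+12+5 = 18.
Ballots ranking Frank above Dave: 7+9+11 = 27.
So 18 of 45 voters prefer Dave to Frank.

18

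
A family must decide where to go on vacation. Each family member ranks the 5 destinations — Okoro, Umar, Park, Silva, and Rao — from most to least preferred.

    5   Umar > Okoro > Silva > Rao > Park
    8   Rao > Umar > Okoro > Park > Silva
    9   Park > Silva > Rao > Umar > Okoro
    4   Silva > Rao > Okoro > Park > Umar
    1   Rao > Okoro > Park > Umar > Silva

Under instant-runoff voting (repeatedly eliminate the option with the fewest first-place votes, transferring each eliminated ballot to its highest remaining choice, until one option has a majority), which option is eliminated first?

Okoro

Round 1: Park 9, Rao 9, Umar 5, Silva 4, Okoro 0. Okoro has the fewest and is eliminated.
Round 2: Park 9, Rao 9, Umar 5, Silva 4. Silva has the fewest and is eliminated.
Round 3: Rao 13, Park 9, Umar 5. Umar has the fewest and is eliminated.
Round 4: Rao 18, Park 9. Rao has a majority.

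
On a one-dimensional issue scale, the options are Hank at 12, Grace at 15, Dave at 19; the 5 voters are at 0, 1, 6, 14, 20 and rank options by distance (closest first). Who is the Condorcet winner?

With single-peaked preferences on a line, the Condorcet winner is the candidate closest to the median voter.
The median voter (position 6) is closest to Hank at 12.
Check: Hank vs Dave — voters closer to Hank: 4 of 5.

Hank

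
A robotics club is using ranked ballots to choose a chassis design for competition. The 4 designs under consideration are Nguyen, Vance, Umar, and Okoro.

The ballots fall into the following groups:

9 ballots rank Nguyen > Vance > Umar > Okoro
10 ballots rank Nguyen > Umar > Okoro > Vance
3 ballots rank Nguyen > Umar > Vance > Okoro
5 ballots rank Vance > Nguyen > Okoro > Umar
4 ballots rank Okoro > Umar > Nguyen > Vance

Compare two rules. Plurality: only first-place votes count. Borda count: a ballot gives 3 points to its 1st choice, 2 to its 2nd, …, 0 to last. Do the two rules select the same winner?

Yes

Plurality first-place counts: Nguyen 22, Vance 5, Umar 0, Okoro 4 → Nguyen.
Borda totals: Nguyen 80, Vance 36, Umar 43, Okoro 27 → Nguyen.
The two rules agree on Nguyen.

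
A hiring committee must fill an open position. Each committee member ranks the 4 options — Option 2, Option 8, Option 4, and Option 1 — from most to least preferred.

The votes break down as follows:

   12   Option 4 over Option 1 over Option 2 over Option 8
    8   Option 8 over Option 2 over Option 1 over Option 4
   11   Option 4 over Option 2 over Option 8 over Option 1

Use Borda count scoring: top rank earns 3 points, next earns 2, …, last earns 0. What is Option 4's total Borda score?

69

Borda scores:
  Option 2: 12·1 + 8·2 + 11·2 = 50
  Option 8: 12·0 + 8·3 + 11·1 = 35
  Option 4: 12·3 + 8·0 + 11·3 = 69
  Option 1: 12·2 + 8·1 + 11·0 = 32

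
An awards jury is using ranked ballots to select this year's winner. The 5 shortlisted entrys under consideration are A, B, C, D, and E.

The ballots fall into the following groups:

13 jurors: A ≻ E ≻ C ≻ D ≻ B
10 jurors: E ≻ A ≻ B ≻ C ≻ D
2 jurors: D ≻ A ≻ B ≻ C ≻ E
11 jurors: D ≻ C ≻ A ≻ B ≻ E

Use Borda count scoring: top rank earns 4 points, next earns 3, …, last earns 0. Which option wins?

A

Borda scores:
  A: 13·4 + 10·3 + 2·3 + 11·2 = 110
  B: 13·0 + 10·2 + 2·2 + 11·1 = 35
  C: 13·2 + 10·1 + 2·1 + 11·3 = 71
  D: 13·1 + 10·0 + 2·4 + 11·4 = 65
  E: 13·3 + 10·4 + 2·0 + 11·0 = 79
A has the highest total.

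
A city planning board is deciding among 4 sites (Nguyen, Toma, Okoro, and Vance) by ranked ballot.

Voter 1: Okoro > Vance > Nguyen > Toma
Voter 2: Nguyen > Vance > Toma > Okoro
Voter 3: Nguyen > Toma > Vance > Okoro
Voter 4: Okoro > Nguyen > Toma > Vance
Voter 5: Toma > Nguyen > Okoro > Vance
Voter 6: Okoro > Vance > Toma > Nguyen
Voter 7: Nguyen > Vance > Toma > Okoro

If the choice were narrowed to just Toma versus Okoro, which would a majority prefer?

Toma

Ballots ranking Toma above Okoro: 4.
Ballots ranking Okoro above Toma: 3.
Toma wins the head-to-head, 4–3.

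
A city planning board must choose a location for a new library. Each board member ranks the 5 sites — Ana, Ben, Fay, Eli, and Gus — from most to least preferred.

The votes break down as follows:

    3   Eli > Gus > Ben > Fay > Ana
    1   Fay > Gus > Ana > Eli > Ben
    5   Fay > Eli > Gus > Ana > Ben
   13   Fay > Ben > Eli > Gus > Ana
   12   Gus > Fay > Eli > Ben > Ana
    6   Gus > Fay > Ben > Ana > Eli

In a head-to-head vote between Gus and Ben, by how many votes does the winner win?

14

Ballots ranking Gus above Ben: 3+1+5+12+6 = 27.
Ballots ranking Ben above Gus: 13.
Gus wins 27–13, a margin of 14.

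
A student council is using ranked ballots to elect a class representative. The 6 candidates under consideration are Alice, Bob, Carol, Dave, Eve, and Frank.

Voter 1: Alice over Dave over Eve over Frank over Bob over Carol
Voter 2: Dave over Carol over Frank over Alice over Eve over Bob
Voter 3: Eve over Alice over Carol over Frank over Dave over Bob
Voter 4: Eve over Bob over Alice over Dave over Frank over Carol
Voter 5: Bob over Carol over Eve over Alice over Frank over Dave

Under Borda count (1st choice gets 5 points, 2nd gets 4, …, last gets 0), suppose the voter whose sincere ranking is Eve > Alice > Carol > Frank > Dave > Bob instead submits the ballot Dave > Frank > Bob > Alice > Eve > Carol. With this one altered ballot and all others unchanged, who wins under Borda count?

Dave

Borda totals with the altered ballot: Alice 14, Bob 13, Carol 8, Dave 16, Eve 13, Frank 11.
The switch changes the winner from Eve to Dave.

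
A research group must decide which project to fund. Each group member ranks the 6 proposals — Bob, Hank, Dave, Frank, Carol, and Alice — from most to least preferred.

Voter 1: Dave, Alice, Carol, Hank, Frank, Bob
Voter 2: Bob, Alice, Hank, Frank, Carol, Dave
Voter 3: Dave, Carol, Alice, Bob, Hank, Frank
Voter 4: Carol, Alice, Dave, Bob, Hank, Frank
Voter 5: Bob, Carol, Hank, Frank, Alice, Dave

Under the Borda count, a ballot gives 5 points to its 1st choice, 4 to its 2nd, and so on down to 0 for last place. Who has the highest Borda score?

Carol

Borda scores:
  Bob: 0 + 5 + 2 + 2 + 5 = 14
  Hank: 2 + 3 + 1 + 1 + 3 = 10
  Dave: 5 + 0 + 5 + 3 + 0 = 13
  Frank: 1 + 2 + 0 + 0 + 2 = 5
  Carol: 3 + 1 + 4 + 5 + 4 = 17
  Alice: 4 + 4 + 3 + 4 + 1 = 16
Carol has the highest total.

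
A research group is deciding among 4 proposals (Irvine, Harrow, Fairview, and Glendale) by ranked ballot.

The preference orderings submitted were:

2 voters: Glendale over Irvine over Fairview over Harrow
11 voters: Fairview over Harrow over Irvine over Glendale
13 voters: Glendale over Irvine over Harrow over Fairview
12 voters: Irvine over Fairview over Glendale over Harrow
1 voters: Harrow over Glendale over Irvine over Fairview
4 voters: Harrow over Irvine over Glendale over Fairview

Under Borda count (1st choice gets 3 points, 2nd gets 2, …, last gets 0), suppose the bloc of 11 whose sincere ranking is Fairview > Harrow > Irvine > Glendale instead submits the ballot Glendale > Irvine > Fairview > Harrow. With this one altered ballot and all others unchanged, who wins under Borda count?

Irvine

Borda totals with the altered ballot: Irvine 97, Harrow 28, Fairview 37, Glendale 96.
The winner is unchanged: still Irvine.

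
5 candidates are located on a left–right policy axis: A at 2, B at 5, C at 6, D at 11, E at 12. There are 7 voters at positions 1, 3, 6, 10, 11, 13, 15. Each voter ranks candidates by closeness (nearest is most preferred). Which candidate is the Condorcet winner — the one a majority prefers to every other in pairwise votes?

D

With single-peaked preferences on a line, the Condorcet winner is the candidate closest to the median voter.
The median voter (position 10) is closest to D at 11.
Check: D vs B — voters closer to D: 4 of 7.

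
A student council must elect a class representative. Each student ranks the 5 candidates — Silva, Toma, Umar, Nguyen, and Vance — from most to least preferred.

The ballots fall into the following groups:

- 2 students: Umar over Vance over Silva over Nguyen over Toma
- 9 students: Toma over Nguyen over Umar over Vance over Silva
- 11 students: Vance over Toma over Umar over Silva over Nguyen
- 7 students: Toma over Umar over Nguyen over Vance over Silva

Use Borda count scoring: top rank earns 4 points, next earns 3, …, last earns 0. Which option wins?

Toma

Borda scores:
  Silva: 2·2 + 9·0 + 11·1 + 7·0 = 15
  Toma: 2·0 + 9·4 + 11·3 + 7·4 = 97
  Umar: 2·4 + 9·2 + 11·2 + 7·3 = 69
  Nguyen: 2·1 + 9·3 + 11·0 + 7·2 = 43
  Vance: 2·3 + 9·1 + 11·4 + 7·1 = 66
Toma has the highest total.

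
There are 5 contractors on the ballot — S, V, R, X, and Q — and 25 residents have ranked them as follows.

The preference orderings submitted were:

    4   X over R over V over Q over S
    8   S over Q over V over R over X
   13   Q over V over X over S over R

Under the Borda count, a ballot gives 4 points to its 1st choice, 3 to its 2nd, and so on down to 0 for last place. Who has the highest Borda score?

Borda scores:
  S: 4·0 + 8·4 + 13·1 = 45
  V: 4·2 + 8·2 + 13·3 = 63
  R: 4·3 + 8·1 + 13·0 = 20
  X: 4·4 + 8·0 + 13·2 = 42
  Q: 4·1 + 8·3 + 13·4 = 80
Q has the highest total.

Q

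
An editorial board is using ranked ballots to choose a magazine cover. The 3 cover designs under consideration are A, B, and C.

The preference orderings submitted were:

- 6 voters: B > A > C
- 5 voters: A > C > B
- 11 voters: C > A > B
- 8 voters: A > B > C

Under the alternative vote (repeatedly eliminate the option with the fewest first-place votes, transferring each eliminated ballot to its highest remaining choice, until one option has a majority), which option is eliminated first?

Round 1: A 13, C 11, B 6. B has the fewest and is eliminated.
Round 2: A 19, C 11. A has a majority.

B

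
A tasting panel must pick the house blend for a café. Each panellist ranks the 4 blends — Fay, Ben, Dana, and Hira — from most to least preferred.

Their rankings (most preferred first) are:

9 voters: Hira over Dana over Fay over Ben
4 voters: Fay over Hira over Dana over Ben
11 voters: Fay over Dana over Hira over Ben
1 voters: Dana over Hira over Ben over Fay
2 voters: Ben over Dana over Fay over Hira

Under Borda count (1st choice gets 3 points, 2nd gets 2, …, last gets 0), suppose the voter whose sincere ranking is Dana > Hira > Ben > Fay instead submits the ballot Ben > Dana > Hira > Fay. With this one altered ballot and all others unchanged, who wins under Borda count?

Fay

Borda totals with the altered ballot: Fay 56, Ben 9, Dana 50, Hira 47.
The winner is unchanged: still Fay.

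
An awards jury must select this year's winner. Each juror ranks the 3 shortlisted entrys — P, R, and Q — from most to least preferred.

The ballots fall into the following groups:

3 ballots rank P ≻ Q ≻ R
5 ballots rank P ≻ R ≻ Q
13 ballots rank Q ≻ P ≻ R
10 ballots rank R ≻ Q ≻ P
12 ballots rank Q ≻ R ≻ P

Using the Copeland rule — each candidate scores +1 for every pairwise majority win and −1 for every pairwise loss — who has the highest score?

Q

Pairwise results:
  P vs R: R wins 22–21.
  P vs Q: Q wins 35–8.
  R vs Q: Q wins 28–15.
Copeland scores (wins − losses):
  P: 0 − 2 = -2
  R: 1 − 1 = 0
  Q: 2 − 0 = 2
Q has the best Copeland score.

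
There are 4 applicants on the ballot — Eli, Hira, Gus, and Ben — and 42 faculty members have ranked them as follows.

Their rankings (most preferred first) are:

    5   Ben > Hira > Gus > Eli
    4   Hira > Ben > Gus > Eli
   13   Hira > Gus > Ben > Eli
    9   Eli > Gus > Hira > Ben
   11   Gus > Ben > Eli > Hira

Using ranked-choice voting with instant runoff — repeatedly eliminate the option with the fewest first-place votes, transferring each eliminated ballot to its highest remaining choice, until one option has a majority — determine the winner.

Round 1: Hira 17, Gus 11, Eli 9, Ben 5. Ben has the fewest and is eliminated.
Round 2: Hira 22, Gus 11, Eli 9. Hira has a majority.

Hira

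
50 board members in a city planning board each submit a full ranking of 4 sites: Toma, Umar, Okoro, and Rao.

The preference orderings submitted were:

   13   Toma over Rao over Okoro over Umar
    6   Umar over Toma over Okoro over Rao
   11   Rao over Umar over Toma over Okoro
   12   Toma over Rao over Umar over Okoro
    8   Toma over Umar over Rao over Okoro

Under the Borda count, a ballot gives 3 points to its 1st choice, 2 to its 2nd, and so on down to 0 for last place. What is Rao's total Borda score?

91

Borda scores:
  Toma: 13·3 + 6·2 + 11·1 + 12·3 + 8·3 = 122
  Umar: 13·0 + 6·3 + 11·2 + 12·1 + 8·2 = 68
  Okoro: 13·1 + 6·1 + 11·0 + 12·0 + 8·0 = 19
  Rao: 13·2 + 6·0 + 11·3 + 12·2 + 8·1 = 91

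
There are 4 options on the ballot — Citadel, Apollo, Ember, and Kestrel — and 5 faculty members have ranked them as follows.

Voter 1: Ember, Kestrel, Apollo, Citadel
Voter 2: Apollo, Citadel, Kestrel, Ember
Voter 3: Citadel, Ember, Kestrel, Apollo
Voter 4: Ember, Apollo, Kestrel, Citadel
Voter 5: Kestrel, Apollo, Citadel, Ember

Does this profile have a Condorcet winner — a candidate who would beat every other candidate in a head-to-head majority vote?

No

Head-to-head results (5 voters total):
Citadel vs Apollo: Apollo wins 4–1.
Citadel vs Ember: Citadel wins 3–2.
Citadel vs Kestrel: Kestrel wins 3–2.
Apollo vs Ember: Ember wins 3–2.
Apollo vs Kestrel: Kestrel wins 3–2.
Ember vs Kestrel: Ember wins 3–2.
No candidate beats all others: Citadel beats Ember beats Apollo beats Citadel, a majority cycle.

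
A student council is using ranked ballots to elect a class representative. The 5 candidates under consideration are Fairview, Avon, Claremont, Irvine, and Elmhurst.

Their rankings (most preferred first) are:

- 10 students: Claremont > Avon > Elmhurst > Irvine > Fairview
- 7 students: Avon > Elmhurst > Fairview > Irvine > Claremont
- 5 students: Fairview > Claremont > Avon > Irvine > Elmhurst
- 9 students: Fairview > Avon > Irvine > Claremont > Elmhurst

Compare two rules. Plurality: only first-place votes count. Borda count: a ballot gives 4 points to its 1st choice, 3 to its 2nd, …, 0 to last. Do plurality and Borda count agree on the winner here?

Plurality first-place counts: Fairview 14, Avon 7, Claremont 10, Irvine 0, Elmhurst 0 → Fairview.
Borda totals: Fairview 70, Avon 95, Claremont 64, Irvine 40, Elmhurst 41 → Avon.
The two rules disagree: plurality picks Fairview, Borda picks Avon.

No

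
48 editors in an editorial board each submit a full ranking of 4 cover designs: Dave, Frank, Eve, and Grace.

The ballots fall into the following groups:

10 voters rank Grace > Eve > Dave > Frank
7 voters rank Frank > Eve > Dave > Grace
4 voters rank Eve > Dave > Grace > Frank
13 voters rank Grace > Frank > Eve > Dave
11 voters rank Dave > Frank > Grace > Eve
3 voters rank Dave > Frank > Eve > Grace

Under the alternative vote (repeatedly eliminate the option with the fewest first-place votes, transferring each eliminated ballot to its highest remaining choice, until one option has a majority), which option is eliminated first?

Eve

Round 1: Grace 23, Dave 14, Frank 7, Eve 4. Eve has the fewest and is eliminated.
Round 2: Grace 23, Dave 18, Frank 7. Frank has the fewest and is eliminated.
Round 3: Dave 25, Grace 23. Dave has a majority.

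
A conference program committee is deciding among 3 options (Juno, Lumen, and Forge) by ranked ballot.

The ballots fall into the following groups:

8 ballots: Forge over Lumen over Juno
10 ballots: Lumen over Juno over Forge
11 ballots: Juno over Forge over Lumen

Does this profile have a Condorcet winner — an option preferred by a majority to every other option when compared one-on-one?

Head-to-head results (29 voters total):
Juno vs Lumen: Lumen wins 18–11.
Juno vs Forge: Juno wins 21–8.
Lumen vs Forge: Forge wins 19–10.
No candidate beats all others: Juno beats Forge beats Lumen beats Juno, a majority cycle.

No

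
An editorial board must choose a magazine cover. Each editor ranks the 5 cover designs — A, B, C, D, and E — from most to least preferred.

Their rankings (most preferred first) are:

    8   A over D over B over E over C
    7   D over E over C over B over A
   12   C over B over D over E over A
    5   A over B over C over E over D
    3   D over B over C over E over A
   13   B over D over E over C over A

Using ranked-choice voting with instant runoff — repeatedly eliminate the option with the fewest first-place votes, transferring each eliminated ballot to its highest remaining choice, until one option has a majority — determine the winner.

Round 1: A 13, B 13, C 12, D 10, E 0. E has the fewest and is eliminated.
Round 2: A 13, B 13, C 12, D 10. D has the fewest and is eliminated.
Round 3: C 19, B 16, A 13. A has the fewest and is eliminated.
Round 4: B 29, C 19. B has a majority.

B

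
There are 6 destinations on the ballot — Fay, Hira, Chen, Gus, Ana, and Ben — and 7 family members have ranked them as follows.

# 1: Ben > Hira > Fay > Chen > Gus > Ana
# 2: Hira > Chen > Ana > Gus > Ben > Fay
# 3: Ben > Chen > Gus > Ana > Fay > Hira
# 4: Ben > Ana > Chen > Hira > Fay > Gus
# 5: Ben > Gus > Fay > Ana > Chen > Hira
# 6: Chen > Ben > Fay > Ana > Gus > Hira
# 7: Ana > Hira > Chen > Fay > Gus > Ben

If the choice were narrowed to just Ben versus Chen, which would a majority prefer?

Ben

Ballots ranking Ben above Chen: 4.
Ballots ranking Chen above Ben: 3.
Ben wins the head-to-head, 4–3.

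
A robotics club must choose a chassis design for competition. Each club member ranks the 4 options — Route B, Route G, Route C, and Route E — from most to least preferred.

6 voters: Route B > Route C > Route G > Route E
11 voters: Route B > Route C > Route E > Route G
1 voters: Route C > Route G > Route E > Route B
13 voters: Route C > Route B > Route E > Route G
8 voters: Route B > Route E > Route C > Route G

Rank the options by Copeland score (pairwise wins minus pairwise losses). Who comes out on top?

Pairwise results:
  Route B vs Route G: Route B wins 38–1.
  Route B vs Route C: Route B wins 25–14.
  Route B vs Route E: Route B wins 38–1.
  Route G vs Route C: Route C wins 39–0.
  Route G vs Route E: Route E wins 32–7.
  Route C vs Route E: Route C wins 31–8.
Copeland scores (wins − losses):
  Route B: 3 − 0 = 3
  Route G: 0 − 3 = -3
  Route C: 2 − 1 = 1
  Route E: 1 − 2 = -1
Route B has the best Copeland score.

Route B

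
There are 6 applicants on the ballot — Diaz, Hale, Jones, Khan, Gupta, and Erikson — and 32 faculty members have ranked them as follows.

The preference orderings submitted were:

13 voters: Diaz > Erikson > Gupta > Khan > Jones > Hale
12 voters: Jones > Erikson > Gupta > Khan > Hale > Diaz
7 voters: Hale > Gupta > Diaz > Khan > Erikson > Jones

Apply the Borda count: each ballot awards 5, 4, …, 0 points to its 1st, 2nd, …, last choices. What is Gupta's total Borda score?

Borda scores:
  Diaz: 13·5 + 12·0 + 7·3 = 86
  Hale: 13·0 + 12·1 + 7·5 = 47
  Jones: 13·1 + 12·5 + 7·0 = 73
  Khan: 13·2 + 12·2 + 7·2 = 64
  Gupta: 13·3 + 12·3 + 7·4 = 103
  Erikson: 13·4 + 12·4 + 7·1 = 107

103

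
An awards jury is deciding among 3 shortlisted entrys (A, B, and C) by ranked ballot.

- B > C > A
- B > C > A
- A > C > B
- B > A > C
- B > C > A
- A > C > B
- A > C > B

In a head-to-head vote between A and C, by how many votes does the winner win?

Ballots ranking A above C: 4.
Ballots ranking C above A: 3.
A wins 4–3, a margin of 1.

1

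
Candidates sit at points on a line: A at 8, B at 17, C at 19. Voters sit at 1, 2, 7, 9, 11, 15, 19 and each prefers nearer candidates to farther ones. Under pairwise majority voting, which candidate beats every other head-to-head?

With single-peaked preferences on a line, the Condorcet winner is the candidate closest to the median voter.
The median voter (position 9) is closest to A at 8.
Check: A vs B — voters closer to A: 5 of 7.

A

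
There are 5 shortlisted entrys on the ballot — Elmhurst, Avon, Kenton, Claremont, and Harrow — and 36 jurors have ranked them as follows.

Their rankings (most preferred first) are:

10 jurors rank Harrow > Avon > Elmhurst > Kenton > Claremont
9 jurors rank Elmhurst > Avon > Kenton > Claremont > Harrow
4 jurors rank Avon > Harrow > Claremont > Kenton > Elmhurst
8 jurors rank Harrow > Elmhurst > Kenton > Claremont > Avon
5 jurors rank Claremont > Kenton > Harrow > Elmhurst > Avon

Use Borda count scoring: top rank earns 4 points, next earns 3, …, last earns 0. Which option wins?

Harrow

Borda scores:
  Elmhurst: 10·2 + 9·4 + 4·0 + 8·3 + 5·1 = 85
  Avon: 10·3 + 9·3 + 4·4 + 8·0 + 5·0 = 73
  Kenton: 10·1 + 9·2 + 4·1 + 8·2 + 5·3 = 63
  Claremont: 10·0 + 9·1 + 4·2 + 8·1 + 5·4 = 45
  Harrow: 10·4 + 9·0 + 4·3 + 8·4 + 5·2 = 94
Harrow has the highest total.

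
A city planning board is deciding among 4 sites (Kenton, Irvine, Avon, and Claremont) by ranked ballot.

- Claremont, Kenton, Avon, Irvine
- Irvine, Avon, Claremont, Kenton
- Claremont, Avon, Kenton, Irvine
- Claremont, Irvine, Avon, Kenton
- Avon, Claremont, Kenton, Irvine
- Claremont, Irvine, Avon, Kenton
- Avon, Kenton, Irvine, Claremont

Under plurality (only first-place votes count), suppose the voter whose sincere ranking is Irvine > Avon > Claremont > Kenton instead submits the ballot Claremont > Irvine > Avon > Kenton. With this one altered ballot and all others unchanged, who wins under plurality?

First-place totals with the altered ballot: Kenton 0, Irvine 0, Avon 2, Claremont 5.
The winner is unchanged: still Claremont.

Claremont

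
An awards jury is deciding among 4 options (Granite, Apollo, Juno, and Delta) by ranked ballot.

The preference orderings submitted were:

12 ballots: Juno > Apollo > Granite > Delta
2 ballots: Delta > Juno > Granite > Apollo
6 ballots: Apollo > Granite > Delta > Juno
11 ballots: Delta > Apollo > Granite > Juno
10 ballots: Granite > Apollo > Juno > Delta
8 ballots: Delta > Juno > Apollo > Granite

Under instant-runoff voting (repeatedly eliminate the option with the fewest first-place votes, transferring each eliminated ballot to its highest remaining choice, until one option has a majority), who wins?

Round 1: Delta 21, Juno 12, Granite 10, Apollo 6. Apollo has the fewest and is eliminated.
Round 2: Delta 21, Granite 16, Juno 12. Juno has the fewest and is eliminated.
Round 3: Granite 28, Delta 21. Granite has a majority.

Granite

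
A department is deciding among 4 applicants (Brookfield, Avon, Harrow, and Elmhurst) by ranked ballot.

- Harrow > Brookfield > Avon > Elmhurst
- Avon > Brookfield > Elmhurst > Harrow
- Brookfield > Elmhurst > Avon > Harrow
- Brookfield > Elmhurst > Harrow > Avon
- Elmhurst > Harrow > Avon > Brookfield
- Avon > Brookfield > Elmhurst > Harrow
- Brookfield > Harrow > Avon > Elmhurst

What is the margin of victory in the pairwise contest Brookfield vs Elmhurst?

5

Ballots ranking Brookfield above Elmhurst: 6.
Ballots ranking Elmhurst above Brookfield: 1.
Brookfield wins 6–1, a margin of 5.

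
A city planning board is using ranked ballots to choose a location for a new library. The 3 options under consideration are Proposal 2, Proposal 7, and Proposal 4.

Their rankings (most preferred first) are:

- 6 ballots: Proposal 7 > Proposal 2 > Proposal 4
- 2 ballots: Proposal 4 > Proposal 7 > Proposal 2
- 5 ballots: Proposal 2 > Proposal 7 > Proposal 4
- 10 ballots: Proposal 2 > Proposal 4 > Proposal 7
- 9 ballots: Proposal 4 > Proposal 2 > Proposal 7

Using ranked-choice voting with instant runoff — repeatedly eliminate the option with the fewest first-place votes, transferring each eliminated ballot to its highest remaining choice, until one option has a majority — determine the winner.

Proposal 2

Round 1: Proposal 2 15, Proposal 4 11, Proposal 7 6. Proposal 7 has the fewest and is eliminated.
Round 2: Proposal 2 21, Proposal 4 11. Proposal 2 has a majority.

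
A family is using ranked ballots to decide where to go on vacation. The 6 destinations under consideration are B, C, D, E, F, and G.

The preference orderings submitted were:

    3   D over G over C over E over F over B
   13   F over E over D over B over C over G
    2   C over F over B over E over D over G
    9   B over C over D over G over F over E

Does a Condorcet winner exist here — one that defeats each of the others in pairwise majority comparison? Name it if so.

None — there is no Condorcet winner

Head-to-head results (27 voters total):
B vs C: B wins 22–5.
B vs D: D wins 16–11.
B vs E: E wins 16–11.
B vs F: F wins 18–9.
B vs G: B wins 24–3.
C vs D: D wins 16–11.
C vs E: C wins 14–13.
C vs F: C wins 14–13.
C vs G: C wins 24–3.
D vs E: E wins 15–12.
D vs F: F wins 15–12.
D vs G: D wins 27–0.
E vs F: F wins 24–3.
E vs G: E wins 15–12.
F vs G: F wins 15–12.
No candidate beats all others: B beats C beats E beats B, a majority cycle.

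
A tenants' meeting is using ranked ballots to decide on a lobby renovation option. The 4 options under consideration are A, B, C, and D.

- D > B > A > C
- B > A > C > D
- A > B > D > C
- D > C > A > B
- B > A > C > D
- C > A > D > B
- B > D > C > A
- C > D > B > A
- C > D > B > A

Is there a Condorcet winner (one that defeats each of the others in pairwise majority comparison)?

No

Head-to-head results (9 voters total):
A vs B: B wins 6–3.
A vs C: C wins 5–4.
A vs D: D wins 5–4.
B vs C: B wins 5–4.
B vs D: D wins 5–4.
C vs D: C wins 5–4.
No candidate beats all others: B beats C beats D beats B, a majority cycle.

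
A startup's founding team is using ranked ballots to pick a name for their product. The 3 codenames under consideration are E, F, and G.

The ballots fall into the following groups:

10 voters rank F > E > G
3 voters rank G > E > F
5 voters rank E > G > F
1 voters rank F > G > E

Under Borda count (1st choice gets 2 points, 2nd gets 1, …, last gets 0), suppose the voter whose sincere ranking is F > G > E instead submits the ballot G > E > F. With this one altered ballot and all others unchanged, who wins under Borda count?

Borda totals with the altered ballot: E 24, F 20, G 13.
The winner is unchanged: still E.

E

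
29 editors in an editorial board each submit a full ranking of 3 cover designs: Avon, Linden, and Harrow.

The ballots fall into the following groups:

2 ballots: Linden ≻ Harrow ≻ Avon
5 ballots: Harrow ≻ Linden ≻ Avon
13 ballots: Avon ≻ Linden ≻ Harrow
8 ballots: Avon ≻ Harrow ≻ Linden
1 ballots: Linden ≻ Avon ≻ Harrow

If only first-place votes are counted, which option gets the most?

First-place vote totals:
  Avon: 21
  Linden: 3
  Harrow: 5
Avon has the most first-place votes.

Avon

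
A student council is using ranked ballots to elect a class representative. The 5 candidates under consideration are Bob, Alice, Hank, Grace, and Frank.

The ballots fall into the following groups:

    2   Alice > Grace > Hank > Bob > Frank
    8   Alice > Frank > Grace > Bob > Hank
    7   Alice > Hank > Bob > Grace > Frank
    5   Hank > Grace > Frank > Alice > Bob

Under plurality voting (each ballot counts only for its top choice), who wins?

First-place vote totals:
  Bob: 0
  Alice: 17
  Hank: 5
  Grace: 0
  Frank: 0
Alice has the most first-place votes.

Alice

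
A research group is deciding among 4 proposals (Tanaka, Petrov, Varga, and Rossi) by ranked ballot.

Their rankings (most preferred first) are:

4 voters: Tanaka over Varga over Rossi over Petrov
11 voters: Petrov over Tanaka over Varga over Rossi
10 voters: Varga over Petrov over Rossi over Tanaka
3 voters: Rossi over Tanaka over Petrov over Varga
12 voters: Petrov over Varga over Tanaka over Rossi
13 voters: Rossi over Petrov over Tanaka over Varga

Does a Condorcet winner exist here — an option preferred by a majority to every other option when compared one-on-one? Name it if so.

Head-to-head results (53 voters total):
Tanaka vs Petrov: Petrov wins 46–7.
Tanaka vs Varga: Tanaka wins 31–22.
Tanaka vs Rossi: Tanaka wins 27–26.
Petrov vs Varga: Petrov wins 39–14.
Petrov vs Rossi: Petrov wins 33–20.
Varga vs Rossi: Varga wins 37–16.
Petrov beats each rival — Tanaka (46–7), Varga (39–14), Rossi (33–20) — so Petrov is the Condorcet winner.

Petrov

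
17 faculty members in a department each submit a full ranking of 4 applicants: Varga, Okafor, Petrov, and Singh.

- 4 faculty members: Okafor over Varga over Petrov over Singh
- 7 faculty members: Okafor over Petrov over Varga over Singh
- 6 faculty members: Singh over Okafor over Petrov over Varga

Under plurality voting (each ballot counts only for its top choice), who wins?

First-place vote totals:
  Varga: 0
  Okafor: 11
  Petrov: 0
  Singh: 6
Okafor has the most first-place votes.

Okafor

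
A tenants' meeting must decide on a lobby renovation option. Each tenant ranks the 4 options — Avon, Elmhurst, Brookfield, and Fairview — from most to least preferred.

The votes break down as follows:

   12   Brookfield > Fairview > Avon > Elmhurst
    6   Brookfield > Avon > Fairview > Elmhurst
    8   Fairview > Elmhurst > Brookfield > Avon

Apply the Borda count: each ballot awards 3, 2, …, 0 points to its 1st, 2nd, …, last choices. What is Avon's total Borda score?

24

Borda scores:
  Avon: 12·1 + 6·2 + 8·0 = 24
  Elmhurst: 12·0 + 6·0 + 8·2 = 16
  Brookfield: 12·3 + 6·3 + 8·1 = 62
  Fairview: 12·2 + 6·1 + 8·3 = 54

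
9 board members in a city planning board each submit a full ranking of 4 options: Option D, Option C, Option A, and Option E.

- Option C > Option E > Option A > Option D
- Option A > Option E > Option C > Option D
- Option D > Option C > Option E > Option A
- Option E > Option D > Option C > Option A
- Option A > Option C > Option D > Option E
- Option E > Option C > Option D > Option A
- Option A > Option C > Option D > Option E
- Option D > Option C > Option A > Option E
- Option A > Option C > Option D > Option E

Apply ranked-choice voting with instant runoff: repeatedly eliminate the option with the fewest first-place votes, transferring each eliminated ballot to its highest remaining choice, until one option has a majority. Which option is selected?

Option A

Round 1: Option A 4, Option D 2, Option E 2, Option C 1. Option C has the fewest and is eliminated.
Round 2: Option A 4, Option E 3, Option D 2. Option D has the fewest and is eliminated.
Round 3: Option A 5, Option E 4. Option A has a majority.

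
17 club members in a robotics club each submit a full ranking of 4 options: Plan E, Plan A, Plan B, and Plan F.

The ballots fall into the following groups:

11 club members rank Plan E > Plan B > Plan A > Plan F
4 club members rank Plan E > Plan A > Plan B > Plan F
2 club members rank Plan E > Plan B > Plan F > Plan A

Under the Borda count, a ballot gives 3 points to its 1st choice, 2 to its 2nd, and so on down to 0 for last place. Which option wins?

Plan E

Borda scores:
  Plan E: 11·3 + 4·3 + 2·3 = 51
  Plan A: 11·1 + 4·2 + 2·0 = 19
  Plan B: 11·2 + 4·1 + 2·2 = 30
  Plan F: 11·0 + 4·0 + 2·1 = 2
Plan E has the highest total.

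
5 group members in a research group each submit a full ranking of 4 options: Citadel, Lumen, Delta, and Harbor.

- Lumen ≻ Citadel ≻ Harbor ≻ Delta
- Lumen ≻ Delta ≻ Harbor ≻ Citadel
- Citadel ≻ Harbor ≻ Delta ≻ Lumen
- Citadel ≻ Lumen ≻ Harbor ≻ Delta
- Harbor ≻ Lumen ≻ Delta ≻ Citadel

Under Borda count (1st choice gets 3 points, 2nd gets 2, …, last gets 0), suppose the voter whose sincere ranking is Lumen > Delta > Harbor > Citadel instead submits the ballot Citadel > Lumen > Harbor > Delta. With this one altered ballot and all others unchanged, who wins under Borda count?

Citadel

Borda totals with the altered ballot: Citadel 11, Lumen 9, Delta 2, Harbor 8.
The switch changes the winner from Lumen to Citadel.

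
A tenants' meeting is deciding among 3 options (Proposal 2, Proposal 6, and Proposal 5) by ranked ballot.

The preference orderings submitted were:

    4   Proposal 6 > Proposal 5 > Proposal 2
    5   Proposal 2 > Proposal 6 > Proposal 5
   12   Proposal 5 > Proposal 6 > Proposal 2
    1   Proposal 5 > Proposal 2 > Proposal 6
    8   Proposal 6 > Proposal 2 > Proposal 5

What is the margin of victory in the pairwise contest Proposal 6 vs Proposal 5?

4

Ballots ranking Proposal 6 above Proposal 5: 4+5+8 = 17.
Ballots ranking Proposal 5 above Proposal 6: 12+1 = 13.
Proposal 6 wins 17–13, a margin of 4.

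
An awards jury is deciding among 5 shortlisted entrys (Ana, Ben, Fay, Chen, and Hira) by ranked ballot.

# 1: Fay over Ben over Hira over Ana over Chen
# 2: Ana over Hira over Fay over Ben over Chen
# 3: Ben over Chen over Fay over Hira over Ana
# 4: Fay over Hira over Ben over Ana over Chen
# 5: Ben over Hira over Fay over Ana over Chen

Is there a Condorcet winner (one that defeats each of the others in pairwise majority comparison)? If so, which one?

Head-to-head results (5 voters total):
Ana vs Ben: Ben wins 4–1.
Ana vs Fay: Fay wins 4–1.
Ana vs Chen: Ana wins 4–1.
Ana vs Hira: Hira wins 4–1.
Ben vs Fay: Fay wins 3–2.
Ben vs Chen: Ben wins 5–0.
Ben vs Hira: Ben wins 3–2.
Fay vs Chen: Fay wins 4–1.
Fay vs Hira: Fay wins 3–2.
Chen vs Hira: Hira wins 4–1.
Fay beats each rival — Ana (4–1), Ben (3–2), Chen (4–1), Hira (3–2) — so Fay is the Condorcet winner.

Fay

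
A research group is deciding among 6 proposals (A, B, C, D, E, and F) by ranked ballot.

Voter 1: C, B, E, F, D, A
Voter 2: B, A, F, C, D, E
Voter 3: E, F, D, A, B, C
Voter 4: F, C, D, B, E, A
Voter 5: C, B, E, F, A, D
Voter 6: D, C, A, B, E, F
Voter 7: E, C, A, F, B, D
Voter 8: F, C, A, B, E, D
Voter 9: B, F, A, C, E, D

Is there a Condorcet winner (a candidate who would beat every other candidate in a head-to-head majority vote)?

No

Head-to-head results (9 voters total):
A vs B: B wins 5–4.
A vs C: C wins 6–3.
A vs D: A wins 5–4.
A vs E: E wins 5–4.
A vs F: F wins 6–3.
B vs C: C wins 6–3.
B vs D: B wins 6–3.
B vs E: B wins 7–2.
B vs F: B wins 5–4.
C vs D: C wins 7–2.
C vs E: C wins 7–2.
C vs F: F wins 5–4.
D vs E: E wins 6–3.
D vs F: F wins 8–1.
E vs F: E wins 5–4.
No candidate beats all others: B beats F beats C beats B, a majority cycle.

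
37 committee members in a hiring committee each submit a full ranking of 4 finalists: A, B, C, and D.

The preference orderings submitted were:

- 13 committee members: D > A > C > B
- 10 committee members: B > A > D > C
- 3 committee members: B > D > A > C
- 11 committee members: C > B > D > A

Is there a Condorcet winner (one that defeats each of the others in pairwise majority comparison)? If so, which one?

Head-to-head results (37 voters total):
A vs B: B wins 24–13.
A vs C: A wins 26–11.
A vs D: D wins 27–10.
B vs C: C wins 24–13.
B vs D: B wins 24–13.
C vs D: D wins 26–11.
No candidate beats all others: A beats C beats B beats A, a majority cycle.

There is no Condorcet winner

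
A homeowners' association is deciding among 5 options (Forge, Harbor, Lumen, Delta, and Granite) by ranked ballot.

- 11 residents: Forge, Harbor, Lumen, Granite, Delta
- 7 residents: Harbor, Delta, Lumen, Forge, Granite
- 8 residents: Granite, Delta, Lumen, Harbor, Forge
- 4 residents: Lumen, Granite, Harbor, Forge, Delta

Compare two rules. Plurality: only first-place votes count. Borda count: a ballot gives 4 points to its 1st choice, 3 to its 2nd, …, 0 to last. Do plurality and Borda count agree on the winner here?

No

Plurality first-place counts: Forge 11, Harbor 7, Lumen 4, Delta 0, Granite 8 → Forge.
Borda totals: Forge 55, Harbor 77, Lumen 68, Delta 45, Granite 55 → Harbor.
The two rules disagree: plurality picks Forge, Borda picks Harbor.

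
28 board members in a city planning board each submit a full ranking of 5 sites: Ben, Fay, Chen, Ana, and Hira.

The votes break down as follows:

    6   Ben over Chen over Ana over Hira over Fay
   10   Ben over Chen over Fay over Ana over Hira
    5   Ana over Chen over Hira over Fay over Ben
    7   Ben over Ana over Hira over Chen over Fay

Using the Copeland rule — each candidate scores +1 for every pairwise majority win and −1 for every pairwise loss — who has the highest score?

Pairwise results:
  Ben vs Fay: Ben wins 23–5.
  Ben vs Chen: Ben wins 23–5.
  Ben vs Ana: Ben wins 23–5.
  Ben vs Hira: Ben wins 23–5.
  Fay vs Chen: Chen wins 28–0.
  Fay vs Ana: Ana wins 18–10.
  Fay vs Hira: Hira wins 18–10.
  Chen vs Ana: Chen wins 16–12.
  Chen vs Hira: Chen wins 21–7.
  Ana vs Hira: Ana wins 28–0.
Copeland scores (wins − losses):
  Ben: 4 − 0 = 4
  Fay: 0 − 4 = -4
  Chen: 3 − 1 = 2
  Ana: 2 − 2 = 0
  Hira: 1 − 3 = -2
Ben has the best Copeland score.

Ben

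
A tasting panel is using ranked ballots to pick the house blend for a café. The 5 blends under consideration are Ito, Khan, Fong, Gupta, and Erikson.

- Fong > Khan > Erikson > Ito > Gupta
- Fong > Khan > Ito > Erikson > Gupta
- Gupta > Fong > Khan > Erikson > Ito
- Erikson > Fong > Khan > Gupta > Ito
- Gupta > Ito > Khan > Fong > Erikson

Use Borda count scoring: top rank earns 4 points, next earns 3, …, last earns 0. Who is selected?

Borda scores:
  Ito: 1 + 2 + 0 + 0 + 3 = 6
  Khan: 3 + 3 + 2 + 2 + 2 = 12
  Fong: 4 + 4 + 3 + 3 + 1 = 15
  Gupta: 0 + 0 + 4 + 1 + 4 = 9
  Erikson: 2 + 1 + 1 + 4 + 0 = 8
Fong has the highest total.

Fong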